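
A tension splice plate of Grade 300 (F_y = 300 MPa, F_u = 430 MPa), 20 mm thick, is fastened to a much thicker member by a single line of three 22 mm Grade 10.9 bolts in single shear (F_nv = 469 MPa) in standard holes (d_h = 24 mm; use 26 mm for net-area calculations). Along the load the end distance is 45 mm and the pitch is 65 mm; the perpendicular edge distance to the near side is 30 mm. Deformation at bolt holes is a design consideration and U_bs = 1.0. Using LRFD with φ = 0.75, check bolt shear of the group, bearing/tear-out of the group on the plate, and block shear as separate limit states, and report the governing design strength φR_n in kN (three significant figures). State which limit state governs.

Bolt shear: A_b = π·22²/4 = 380.1 mm²; R_n = 469 × 380.1 × 3 × 1 / 1000 = 534.8 kN → 0.75 × 534.8 = 401 kN.
Bearing: edge l_c = 33, r_n = 340.6 kN; interior l_c = 41, r_n = 423.1 kN; R_n = 340.6 + 2·423.1 = 1187 kN → 890 kN.
Block shear: A_gv = 3500, A_nv = 2200, A_nt = 340 mm²; R_n = min(0.6F_uA_nv, 0.6F_yA_gv) + U_bs·F_u·A_nt = 713.8 kN → 535 kN.
Bolt shear governs: 401 kN.

401 kN (bolt shear governs)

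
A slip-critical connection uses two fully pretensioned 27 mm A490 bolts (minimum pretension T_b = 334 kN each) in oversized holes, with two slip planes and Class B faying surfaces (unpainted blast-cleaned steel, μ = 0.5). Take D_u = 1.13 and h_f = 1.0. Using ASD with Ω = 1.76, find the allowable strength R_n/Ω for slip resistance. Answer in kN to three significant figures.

429 kN

R_n = μ · D_u · h_f · T_b · n_s · n_b = 0.5 × 1.13 × 1.0 × 334 × 2 × 2 = 754.8 kN.
Allowable strength R_n/Ω = 754.8 / 1.76 = 429 kN.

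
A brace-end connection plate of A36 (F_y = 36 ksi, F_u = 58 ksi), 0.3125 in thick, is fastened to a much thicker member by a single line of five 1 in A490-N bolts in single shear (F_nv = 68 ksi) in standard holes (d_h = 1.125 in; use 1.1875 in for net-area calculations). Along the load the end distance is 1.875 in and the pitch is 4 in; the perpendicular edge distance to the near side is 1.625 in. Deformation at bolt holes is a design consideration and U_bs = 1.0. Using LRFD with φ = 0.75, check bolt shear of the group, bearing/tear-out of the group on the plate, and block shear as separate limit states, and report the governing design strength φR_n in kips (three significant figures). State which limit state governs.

105 kips (block shear governs)

Bolt shear: A_b = π·1²/4 = 0.7854 in²; R_n = 68 × 0.7854 × 5 × 1 = 267 kips → 0.75 × 267 = 200 kips.
Bearing: edge l_c = 1.312, r_n = 28.55 kips; interior l_c = 2.875, r_n = 43.5 kips; R_n = 28.55 + 4·43.5 = 202.5 kips → 152 kips.
Block shear: A_gv = 5.586, A_nv = 3.916, A_nt = 0.3223 in²; R_n = min(0.6F_uA_nv, 0.6F_yA_gv) + U_bs·F_u·A_nt = 139.3 kips → 105 kips.
Block shear governs: 105 kips.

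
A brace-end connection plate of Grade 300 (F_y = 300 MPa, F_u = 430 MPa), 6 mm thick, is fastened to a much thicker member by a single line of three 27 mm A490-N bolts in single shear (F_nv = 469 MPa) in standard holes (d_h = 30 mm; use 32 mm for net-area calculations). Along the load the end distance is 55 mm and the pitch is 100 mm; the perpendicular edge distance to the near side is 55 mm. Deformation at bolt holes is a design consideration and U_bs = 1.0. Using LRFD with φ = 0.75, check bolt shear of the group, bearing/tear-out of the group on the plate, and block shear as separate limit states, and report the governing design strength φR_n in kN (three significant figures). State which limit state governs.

Bolt shear: A_b = π·27²/4 = 572.6 mm²; R_n = 469 × 572.6 × 3 × 1 / 1000 = 805.6 kN → 0.75 × 805.6 = 604 kN.
Bearing: edge l_c = 40, r_n = 123.8 kN; interior l_c = 70, r_n = 167.2 kN; R_n = 123.8 + 2·167.2 = 458.2 kN → 344 kN.
Block shear: A_gv = 1530, A_nv = 1050, A_nt = 234 mm²; R_n = min(0.6F_uA_nv, 0.6F_yA_gv) + U_bs·F_u·A_nt = 371.5 kN → 279 kN.
Block shear governs: 279 kN.

279 kN (block shear governs)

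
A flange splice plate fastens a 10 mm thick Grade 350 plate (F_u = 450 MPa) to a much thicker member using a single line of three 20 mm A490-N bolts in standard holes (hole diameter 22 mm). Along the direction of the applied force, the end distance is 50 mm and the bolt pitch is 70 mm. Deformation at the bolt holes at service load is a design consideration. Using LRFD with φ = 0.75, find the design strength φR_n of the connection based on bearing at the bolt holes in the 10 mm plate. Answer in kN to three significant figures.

Per bolt r_n = 1.2 l_c t F_u ≤ 2.4 d t F_u; upper limit = 2.4 × 20 × 10 × 450 / 1000 = 216 kN.
Edge bolt: l_c = 50 − 22/2 = 39 mm → 1.2 × 39 × 10 × 450 / 1000 = 210.6 → r_n = 210.6 kN.
Interior bolts: l_c = 70 − 22 = 48 mm → 1.2 × 48 × 10 × 450 / 1000 = 259.2 → r_n = 216 kN.
R_n = 1 × 210.6 + 2 × 216 = 642.6 kN.
Design strength φR_n = 0.75 × 642.6 = 482 kN.

482 kN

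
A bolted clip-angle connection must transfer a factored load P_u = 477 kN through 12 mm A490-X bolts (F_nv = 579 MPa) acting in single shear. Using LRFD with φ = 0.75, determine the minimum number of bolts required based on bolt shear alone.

10 bolts

A_b = π·12²/4 = 113.1 mm².
Per-bolt design strength φR_n = 0.75 × 579 × 113.1 × 1 / 1000 = 49.11 kN.
n ≥ 477 / 49.11 = 9.712 → use 10 bolts.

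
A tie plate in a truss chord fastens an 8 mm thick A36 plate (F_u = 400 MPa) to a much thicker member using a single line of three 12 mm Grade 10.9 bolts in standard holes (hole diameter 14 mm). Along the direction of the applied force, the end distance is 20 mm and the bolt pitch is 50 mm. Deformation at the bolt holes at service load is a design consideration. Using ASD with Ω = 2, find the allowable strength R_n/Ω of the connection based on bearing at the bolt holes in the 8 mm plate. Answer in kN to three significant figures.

Per bolt r_n = 1.2 l_c t F_u ≤ 2.4 d t F_u; upper limit = 2.4 × 12 × 8 × 400 / 1000 = 92.16 kN.
Edge bolt: l_c = 20 − 14/2 = 13 mm → 1.2 × 13 × 8 × 400 / 1000 = 49.92 → r_n = 49.92 kN.
Interior bolts: l_c = 50 − 14 = 36 mm → 1.2 × 36 × 8 × 400 / 1000 = 138.2 → r_n = 92.16 kN.
R_n = 1 × 49.92 + 2 × 92.16 = 234.2 kN.
Allowable strength R_n/Ω = 234.2 / 2 = 117 kN.

117 kN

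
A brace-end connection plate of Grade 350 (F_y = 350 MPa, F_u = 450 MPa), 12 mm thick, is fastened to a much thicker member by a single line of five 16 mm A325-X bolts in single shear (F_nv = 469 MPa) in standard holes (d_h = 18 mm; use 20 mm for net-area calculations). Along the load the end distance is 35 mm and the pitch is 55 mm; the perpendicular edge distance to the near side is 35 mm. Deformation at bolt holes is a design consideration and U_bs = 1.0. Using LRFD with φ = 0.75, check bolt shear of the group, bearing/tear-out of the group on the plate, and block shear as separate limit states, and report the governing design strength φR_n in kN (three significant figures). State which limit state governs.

Bolt shear: A_b = π·16²/4 = 201.1 mm²; R_n = 469 × 201.1 × 5 × 1 / 1000 = 471.5 kN → 0.75 × 471.5 = 354 kN.
Bearing: edge l_c = 26, r_n = 168.5 kN; interior l_c = 37, r_n = 207.4 kN; R_n = 168.5 + 4·207.4 = 997.9 kN → 748 kN.
Block shear: A_gv = 3060, A_nv = 1980, A_nt = 300 mm²; R_n = min(0.6F_uA_nv, 0.6F_yA_gv) + U_bs·F_u·A_nt = 669.6 kN → 502 kN.
Bolt shear governs: 354 kN.

354 kN (bolt shear governs)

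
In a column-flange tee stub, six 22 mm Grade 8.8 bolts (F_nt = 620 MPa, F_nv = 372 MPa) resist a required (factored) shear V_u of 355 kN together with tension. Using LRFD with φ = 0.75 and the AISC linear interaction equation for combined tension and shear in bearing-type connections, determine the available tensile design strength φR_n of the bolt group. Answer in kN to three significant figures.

A_b = π·22²/4 = 380.1 mm²; f_rv = 355 × 1000 / (6 × 380.1) = 155.6 MPa.
F'_nt = 1.3 F_nt − (F_nt / φF_nv) f_rv = 1.3·620 − (620/(0.75·372))·155.6 = 460.1 MPa, capped at F_nt → F'_nt = 460.1 MPa.
R_n = F'_nt · A_b · n = 460.1 × 380.1 × 6 / 1000 = 1049 kN.
Design strength φR_n = 0.75 × 1049 = 787 kN.

787 kN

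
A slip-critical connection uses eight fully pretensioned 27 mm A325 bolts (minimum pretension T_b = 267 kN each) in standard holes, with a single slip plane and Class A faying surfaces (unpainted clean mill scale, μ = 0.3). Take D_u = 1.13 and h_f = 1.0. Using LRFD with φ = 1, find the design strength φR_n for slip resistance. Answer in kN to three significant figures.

R_n = μ · D_u · h_f · T_b · n_s · n_b = 0.3 × 1.13 × 1.0 × 267 × 1 × 8 = 724.1 kN.
Design strength φR_n = 1 × 724.1 = 724 kN.

724 kN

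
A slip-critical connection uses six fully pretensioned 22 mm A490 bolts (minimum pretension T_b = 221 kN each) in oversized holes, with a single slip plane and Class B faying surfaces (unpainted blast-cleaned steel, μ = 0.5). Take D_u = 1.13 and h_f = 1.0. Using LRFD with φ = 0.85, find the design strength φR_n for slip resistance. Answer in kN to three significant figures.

637 kN

R_n = μ · D_u · h_f · T_b · n_s · n_b = 0.5 × 1.13 × 1.0 × 221 × 1 × 6 = 749.2 kN.
Design strength φR_n = 0.85 × 749.2 = 637 kN.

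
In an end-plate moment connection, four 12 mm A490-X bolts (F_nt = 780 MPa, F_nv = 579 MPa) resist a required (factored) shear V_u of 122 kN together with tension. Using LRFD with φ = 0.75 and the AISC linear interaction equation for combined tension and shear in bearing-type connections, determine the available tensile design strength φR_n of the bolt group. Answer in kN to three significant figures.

A_b = π·12²/4 = 113.1 mm²; f_rv = 122 × 1000 / (4 × 113.1) = 269.7 MPa.
F'_nt = 1.3 F_nt − (F_nt / φF_nv) f_rv = 1.3·780 − (780/(0.75·579))·269.7 = 529.6 MPa, capped at F_nt → F'_nt = 529.6 MPa.
R_n = F'_nt · A_b · n = 529.6 × 113.1 × 4 / 1000 = 239.6 kN.
Design strength φR_n = 0.75 × 239.6 = 180 kN.

180 kN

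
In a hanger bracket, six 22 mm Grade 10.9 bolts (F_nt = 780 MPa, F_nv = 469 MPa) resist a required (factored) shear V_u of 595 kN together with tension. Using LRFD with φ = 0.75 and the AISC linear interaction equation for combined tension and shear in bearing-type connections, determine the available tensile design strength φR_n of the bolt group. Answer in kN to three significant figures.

A_b = π·22²/4 = 380.1 mm²; f_rv = 595 × 1000 / (6 × 380.1) = 260.9 MPa.
F'_nt = 1.3 F_nt − (F_nt / φF_nv) f_rv = 1.3·780 − (780/(0.75·469))·260.9 = 435.5 MPa, capped at F_nt → F'_nt = 435.5 MPa.
R_n = F'_nt · A_b · n = 435.5 × 380.1 × 6 / 1000 = 993.3 kN.
Design strength φR_n = 0.75 × 993.3 = 745 kN.

745 kN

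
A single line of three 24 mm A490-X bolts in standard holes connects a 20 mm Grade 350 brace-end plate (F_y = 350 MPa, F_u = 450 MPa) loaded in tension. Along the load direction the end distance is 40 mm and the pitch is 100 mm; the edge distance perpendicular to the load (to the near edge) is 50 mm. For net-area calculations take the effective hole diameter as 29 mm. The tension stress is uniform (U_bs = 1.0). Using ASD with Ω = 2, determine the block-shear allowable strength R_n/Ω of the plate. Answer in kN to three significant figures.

612 kN

Shear plane L_v = 40 + 2·100 = 240 mm; A_gv = 240 × 20 = 4800 mm².
A_nv = (240 − 2.5·29) × 20 = 3350 mm².
A_nt = (50 − 0.5·29) × 20 = 710 mm².
0.6 F_u A_nv = 904.5 kN; 0.6 F_y A_gv = 1008 kN → shear rupture governs the shear term.
R_n = 904.5 + 1.0 × 450 × 710 / 1000 = 1224 kN.
Allowable strength R_n/Ω = 1224 / 2 = 612 kN.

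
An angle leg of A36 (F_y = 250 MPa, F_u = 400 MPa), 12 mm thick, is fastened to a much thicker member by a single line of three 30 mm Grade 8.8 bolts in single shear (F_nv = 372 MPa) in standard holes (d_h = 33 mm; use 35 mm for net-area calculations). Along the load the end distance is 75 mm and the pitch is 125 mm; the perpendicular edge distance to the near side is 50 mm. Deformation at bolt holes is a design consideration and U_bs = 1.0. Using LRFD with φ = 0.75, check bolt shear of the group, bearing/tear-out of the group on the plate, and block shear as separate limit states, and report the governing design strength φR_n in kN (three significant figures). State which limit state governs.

556 kN (block shear governs)

Bolt shear: A_b = π·30²/4 = 706.9 mm²; R_n = 372 × 706.9 × 3 × 1 / 1000 = 788.9 kN → 0.75 × 788.9 = 592 kN.
Bearing: edge l_c = 58.5, r_n = 337 kN; interior l_c = 92, r_n = 345.6 kN; R_n = 337 + 2·345.6 = 1028 kN → 771 kN.
Block shear: A_gv = 3900, A_nv = 2850, A_nt = 390 mm²; R_n = min(0.6F_uA_nv, 0.6F_yA_gv) + U_bs·F_u·A_nt = 741 kN → 556 kN.
Block shear governs: 556 kN.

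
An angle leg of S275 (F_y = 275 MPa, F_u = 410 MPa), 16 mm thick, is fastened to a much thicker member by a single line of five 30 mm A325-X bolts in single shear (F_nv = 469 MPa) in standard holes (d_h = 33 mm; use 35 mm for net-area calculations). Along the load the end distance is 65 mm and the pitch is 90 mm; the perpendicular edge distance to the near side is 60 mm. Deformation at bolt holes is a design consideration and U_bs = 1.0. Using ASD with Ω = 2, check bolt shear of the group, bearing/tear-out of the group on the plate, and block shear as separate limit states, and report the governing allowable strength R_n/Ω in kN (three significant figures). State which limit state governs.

Bolt shear: A_b = π·30²/4 = 706.9 mm²; R_n = 469 × 706.9 × 5 × 1 / 1000 = 1658 kN → 1658 / 2 = 829 kN.
Bearing: edge l_c = 48.5, r_n = 381.8 kN; interior l_c = 57, r_n = 448.7 kN; R_n = 381.8 + 4·448.7 = 2177 kN → 1090 kN.
Block shear: A_gv = 6800, A_nv = 4280, A_nt = 680 mm²; R_n = min(0.6F_uA_nv, 0.6F_yA_gv) + U_bs·F_u·A_nt = 1332 kN → 666 kN.
Block shear governs: 666 kN.

666 kN (block shear governs)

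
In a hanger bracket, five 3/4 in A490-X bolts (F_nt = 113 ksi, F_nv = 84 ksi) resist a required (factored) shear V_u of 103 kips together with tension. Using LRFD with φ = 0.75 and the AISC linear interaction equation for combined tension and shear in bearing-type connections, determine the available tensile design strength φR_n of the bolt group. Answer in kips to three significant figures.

105 kips

A_b = π·0.75²/4 = 0.4418 in²; f_rv = 103 / (5 × 0.4418) = 46.63 ksi.
F'_nt = 1.3 F_nt − (F_nt / φF_nv) f_rv = 1.3·113 − (113/(0.75·84))·46.63 = 63.26 ksi, capped at F_nt → F'_nt = 63.26 ksi.
R_n = F'_nt · A_b · n = 63.26 × 0.4418 × 5 = 139.7 kips.
Design strength φR_n = 0.75 × 139.7 = 105 kips.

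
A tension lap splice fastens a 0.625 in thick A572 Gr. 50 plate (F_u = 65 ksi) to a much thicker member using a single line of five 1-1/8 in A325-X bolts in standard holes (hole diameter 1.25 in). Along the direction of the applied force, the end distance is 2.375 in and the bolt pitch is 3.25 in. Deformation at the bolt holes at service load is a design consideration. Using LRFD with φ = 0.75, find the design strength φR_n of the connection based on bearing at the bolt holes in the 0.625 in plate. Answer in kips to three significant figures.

356 kips

Per bolt r_n = 1.2 l_c t F_u ≤ 2.4 d t F_u; upper limit = 2.4 × 1.125 × 0.625 × 65 = 109.7 kips.
Edge bolt: l_c = 2.375 − 1.25/2 = 1.75 in → 1.2 × 1.75 × 0.625 × 65 = 85.31 → r_n = 85.31 kips.
Interior bolts: l_c = 3.25 − 1.25 = 2 in → 1.2 × 2 × 0.625 × 65 = 97.5 → r_n = 97.5 kips.
R_n = 1 × 85.31 + 4 × 97.5 = 475.3 kips.
Design strength φR_n = 0.75 × 475.3 = 356 kips.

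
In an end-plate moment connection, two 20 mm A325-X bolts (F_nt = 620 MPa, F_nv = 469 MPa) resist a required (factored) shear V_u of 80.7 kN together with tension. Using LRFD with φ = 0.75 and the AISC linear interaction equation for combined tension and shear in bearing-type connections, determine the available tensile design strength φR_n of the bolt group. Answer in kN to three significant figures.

273 kN

A_b = π·20²/4 = 314.2 mm²; f_rv = 80.7 × 1000 / (2 × 314.2) = 128.4 MPa.
F'_nt = 1.3 F_nt − (F_nt / φF_nv) f_rv = 1.3·620 − (620/(0.75·469))·128.4 = 579.6 MPa, capped at F_nt → F'_nt = 579.6 MPa.
R_n = F'_nt · A_b · n = 579.6 × 314.2 × 2 / 1000 = 364.2 kN.
Design strength φR_n = 0.75 × 364.2 = 273 kN.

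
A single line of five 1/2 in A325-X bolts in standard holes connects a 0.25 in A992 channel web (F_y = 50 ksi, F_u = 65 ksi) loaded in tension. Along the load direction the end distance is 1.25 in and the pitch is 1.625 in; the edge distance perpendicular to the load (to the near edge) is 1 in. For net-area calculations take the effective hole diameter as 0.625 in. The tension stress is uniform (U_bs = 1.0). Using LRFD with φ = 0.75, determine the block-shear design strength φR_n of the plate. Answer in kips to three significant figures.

Shear plane L_v = 1.25 + 4·1.625 = 7.75 in; A_gv = 7.75 × 0.25 = 1.938 in².
A_nv = (7.75 − 4.5·0.625) × 0.25 = 1.234 in².
A_nt = (1 − 0.5·0.625) × 0.25 = 0.1719 in².
0.6 F_u A_nv = 48.14 kips; 0.6 F_y A_gv = 58.12 kips → shear rupture governs the shear term.
R_n = 48.14 + 1.0 × 65 × 0.1719 = 59.31 kips.
Design strength φR_n = 0.75 × 59.31 = 44.5 kips.

44.5 kips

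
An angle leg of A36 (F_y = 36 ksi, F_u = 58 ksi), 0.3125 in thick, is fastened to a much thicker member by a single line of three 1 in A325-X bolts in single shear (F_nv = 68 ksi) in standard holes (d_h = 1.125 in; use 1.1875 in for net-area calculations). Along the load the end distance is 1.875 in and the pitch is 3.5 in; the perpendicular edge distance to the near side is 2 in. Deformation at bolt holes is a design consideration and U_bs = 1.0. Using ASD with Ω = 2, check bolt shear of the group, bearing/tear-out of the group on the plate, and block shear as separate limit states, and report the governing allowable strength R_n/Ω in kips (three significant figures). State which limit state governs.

42.7 kips (block shear governs)

Bolt shear: A_b = π·1²/4 = 0.7854 in²; R_n = 68 × 0.7854 × 3 × 1 = 160.2 kips → 160.2 / 2 = 80.1 kips.
Bearing: edge l_c = 1.312, r_n = 28.55 kips; interior l_c = 2.375, r_n = 43.5 kips; R_n = 28.55 + 2·43.5 = 115.5 kips → 57.8 kips.
Block shear: A_gv = 2.773, A_nv = 1.846, A_nt = 0.4395 in²; R_n = min(0.6F_uA_nv, 0.6F_yA_gv) + U_bs·F_u·A_nt = 85.39 kips → 42.7 kips.
Block shear governs: 42.7 kips.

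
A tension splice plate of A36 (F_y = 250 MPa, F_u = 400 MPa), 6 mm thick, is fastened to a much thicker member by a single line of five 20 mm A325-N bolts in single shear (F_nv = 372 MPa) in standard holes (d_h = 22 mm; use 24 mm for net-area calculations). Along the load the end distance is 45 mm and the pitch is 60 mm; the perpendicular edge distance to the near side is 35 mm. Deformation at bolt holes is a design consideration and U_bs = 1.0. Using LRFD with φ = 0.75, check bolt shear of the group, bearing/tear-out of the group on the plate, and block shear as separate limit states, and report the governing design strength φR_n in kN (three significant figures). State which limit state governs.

Bolt shear: A_b = π·20²/4 = 314.2 mm²; R_n = 372 × 314.2 × 5 × 1 / 1000 = 584.3 kN → 0.75 × 584.3 = 438 kN.
Bearing: edge l_c = 34, r_n = 97.92 kN; interior l_c = 38, r_n = 109.4 kN; R_n = 97.92 + 4·109.4 = 535.7 kN → 402 kN.
Block shear: A_gv = 1710, A_nv = 1062, A_nt = 138 mm²; R_n = min(0.6F_uA_nv, 0.6F_yA_gv) + U_bs·F_u·A_nt = 310.1 kN → 233 kN.
Block shear governs: 233 kN.

233 kN (block shear governs)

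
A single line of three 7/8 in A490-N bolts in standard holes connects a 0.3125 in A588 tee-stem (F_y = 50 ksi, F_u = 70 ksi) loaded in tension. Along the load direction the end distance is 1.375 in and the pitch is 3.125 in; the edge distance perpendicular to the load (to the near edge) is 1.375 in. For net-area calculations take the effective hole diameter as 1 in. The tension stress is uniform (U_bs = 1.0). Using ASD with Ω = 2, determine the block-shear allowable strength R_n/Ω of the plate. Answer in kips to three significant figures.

Shear plane L_v = 1.375 + 2·3.125 = 7.625 in; A_gv = 7.625 × 0.3125 = 2.383 in².
A_nv = (7.625 − 2.5·1) × 0.3125 = 1.602 in².
A_nt = (1.375 − 0.5·1) × 0.3125 = 0.2734 in².
0.6 F_u A_nv = 67.27 kips; 0.6 F_y A_gv = 71.48 kips → shear rupture governs the shear term.
R_n = 67.27 + 1.0 × 70 × 0.2734 = 86.41 kips.
Allowable strength R_n/Ω = 86.41 / 2 = 43.2 kips.

43.2 kips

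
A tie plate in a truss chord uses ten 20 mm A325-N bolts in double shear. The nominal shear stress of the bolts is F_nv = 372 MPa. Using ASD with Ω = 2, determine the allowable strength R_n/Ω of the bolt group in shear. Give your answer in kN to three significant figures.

A_b = π × 20² / 4 = 314.2 mm².
R_n = F_nv · A_b · n · n_s = 372 × 314.2 × 10 × 2 / 1000 = 2337 kN.
Allowable strength R_n/Ω = 2337 / 2 = 1170 kN.

1170 kN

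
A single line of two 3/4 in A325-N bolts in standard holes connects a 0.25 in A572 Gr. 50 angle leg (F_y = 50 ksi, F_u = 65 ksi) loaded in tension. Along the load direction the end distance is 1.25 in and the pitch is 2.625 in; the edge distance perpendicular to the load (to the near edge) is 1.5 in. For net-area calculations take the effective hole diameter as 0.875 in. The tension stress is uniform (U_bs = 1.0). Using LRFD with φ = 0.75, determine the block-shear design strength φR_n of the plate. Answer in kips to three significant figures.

Shear plane L_v = 1.25 + 1·2.625 = 3.875 in; A_gv = 3.875 × 0.25 = 0.9688 in².
A_nv = (3.875 − 1.5·0.875) × 0.25 = 0.6406 in².
A_nt = (1.5 − 0.5·0.875) × 0.25 = 0.2656 in².
0.6 F_u A_nv = 24.98 kips; 0.6 F_y A_gv = 29.06 kips → shear rupture governs the shear term.
R_n = 24.98 + 1.0 × 65 × 0.2656 = 42.25 kips.
Design strength φR_n = 0.75 × 42.25 = 31.7 kips.

31.7 kips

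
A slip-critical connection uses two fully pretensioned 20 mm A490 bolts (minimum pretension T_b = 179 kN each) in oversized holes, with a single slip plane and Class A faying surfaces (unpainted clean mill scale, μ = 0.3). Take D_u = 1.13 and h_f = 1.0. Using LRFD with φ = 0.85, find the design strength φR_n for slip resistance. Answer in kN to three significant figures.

R_n = μ · D_u · h_f · T_b · n_s · n_b = 0.3 × 1.13 × 1.0 × 179 × 1 × 2 = 121.4 kN.
Design strength φR_n = 0.85 × 121.4 = 103 kN.

103 kN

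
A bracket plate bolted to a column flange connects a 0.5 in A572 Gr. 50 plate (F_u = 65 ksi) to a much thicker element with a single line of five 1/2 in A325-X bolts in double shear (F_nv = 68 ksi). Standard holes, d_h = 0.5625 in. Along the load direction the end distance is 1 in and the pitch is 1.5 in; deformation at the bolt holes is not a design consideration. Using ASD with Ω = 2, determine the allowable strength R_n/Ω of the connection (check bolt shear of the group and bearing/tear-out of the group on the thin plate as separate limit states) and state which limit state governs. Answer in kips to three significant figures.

Bolt shear: A_b = π·0.5²/4 = 0.1963 in²; R_n = 68 × 0.1963 × 5 × 2 = 133.5 kips → 133.5 / 2 = 66.8 kips.
Bearing (1.5 l_c t F_u ≤ 3.0 d t F_u): upper limit = 3.0·0.5·0.5·65 = 48.75 kips.
  Edge l_c = 1 − 0.5625/2 = 0.7188 → r_n = 35.04 kips; interior l_c = 1.5 − 0.5625 = 0.9375 → r_n = 45.7 kips.
  R_n,bearing = 1·35.04 + 4·45.7 = 217.9 kips → 217.9 / 2 = 109 kips.
Bolt shear governs: 66.8 kips.

66.8 kips (bolt shear governs)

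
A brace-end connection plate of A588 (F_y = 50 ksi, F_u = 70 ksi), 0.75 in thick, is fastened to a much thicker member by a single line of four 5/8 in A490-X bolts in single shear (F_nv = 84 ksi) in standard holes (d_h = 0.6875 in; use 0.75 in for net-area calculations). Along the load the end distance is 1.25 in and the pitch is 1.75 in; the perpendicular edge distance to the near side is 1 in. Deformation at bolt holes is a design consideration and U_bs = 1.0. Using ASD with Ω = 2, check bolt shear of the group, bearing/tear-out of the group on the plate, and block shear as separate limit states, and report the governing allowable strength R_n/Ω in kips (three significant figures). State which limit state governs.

51.5 kips (bolt shear governs)

Bolt shear: A_b = π·0.625²/4 = 0.3068 in²; R_n = 84 × 0.3068 × 4 × 1 = 103.1 kips → 103.1 / 2 = 51.5 kips.
Bearing: edge l_c = 0.9062, r_n = 57.09 kips; interior l_c = 1.062, r_n = 66.94 kips; R_n = 57.09 + 3·66.94 = 257.9 kips → 129 kips.
Block shear: A_gv = 4.875, A_nv = 2.906, A_nt = 0.4688 in²; R_n = min(0.6F_uA_nv, 0.6F_yA_gv) + U_bs·F_u·A_nt = 154.9 kips → 77.4 kips.
Bolt shear governs: 51.5 kips.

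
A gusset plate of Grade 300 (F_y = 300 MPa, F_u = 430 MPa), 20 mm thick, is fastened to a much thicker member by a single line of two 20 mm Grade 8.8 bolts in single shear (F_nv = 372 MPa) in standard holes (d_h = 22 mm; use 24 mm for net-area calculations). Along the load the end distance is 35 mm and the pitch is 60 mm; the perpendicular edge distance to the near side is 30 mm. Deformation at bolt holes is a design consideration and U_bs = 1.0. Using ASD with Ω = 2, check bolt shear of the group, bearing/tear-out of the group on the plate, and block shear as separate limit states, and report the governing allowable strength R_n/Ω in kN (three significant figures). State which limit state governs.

117 kN (bolt shear governs)

Bolt shear: A_b = π·20²/4 = 314.2 mm²; R_n = 372 × 314.2 × 2 × 1 / 1000 = 233.7 kN → 233.7 / 2 = 117 kN.
Bearing: edge l_c = 24, r_n = 247.7 kN; interior l_c = 38, r_n = 392.2 kN; R_n = 247.7 + 1·392.2 = 639.8 kN → 320 kN.
Block shear: A_gv = 1900, A_nv = 1180, A_nt = 360 mm²; R_n = min(0.6F_uA_nv, 0.6F_yA_gv) + U_bs·F_u·A_nt = 459.2 kN → 230 kN.
Bolt shear governs: 117 kN.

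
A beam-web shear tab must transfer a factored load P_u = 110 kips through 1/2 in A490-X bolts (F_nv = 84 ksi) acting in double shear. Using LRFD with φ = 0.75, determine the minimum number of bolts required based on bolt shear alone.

A_b = π·0.5²/4 = 0.1963 in².
Per-bolt design strength φR_n = 0.75 × 84 × 0.1963 × 2 = 24.74 kips.
n ≥ 110 / 24.74 = 4.446 → use 5 bolts.

5 bolts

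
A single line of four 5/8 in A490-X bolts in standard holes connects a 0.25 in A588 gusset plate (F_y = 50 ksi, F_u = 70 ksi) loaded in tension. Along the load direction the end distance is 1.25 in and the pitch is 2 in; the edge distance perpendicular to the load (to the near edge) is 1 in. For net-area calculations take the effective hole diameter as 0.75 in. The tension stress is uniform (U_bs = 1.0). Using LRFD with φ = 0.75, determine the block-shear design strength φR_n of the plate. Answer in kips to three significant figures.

44.6 kips

Shear plane L_v = 1.25 + 3·2 = 7.25 in; A_gv = 7.25 × 0.25 = 1.812 in².
A_nv = (7.25 − 3.5·0.75) × 0.25 = 1.156 in².
A_nt = (1 − 0.5·0.75) × 0.25 = 0.1562 in².
0.6 F_u A_nv = 48.56 kips; 0.6 F_y A_gv = 54.38 kips → shear rupture governs the shear term.
R_n = 48.56 + 1.0 × 70 × 0.1562 = 59.5 kips.
Design strength φR_n = 0.75 × 59.5 = 44.6 kips.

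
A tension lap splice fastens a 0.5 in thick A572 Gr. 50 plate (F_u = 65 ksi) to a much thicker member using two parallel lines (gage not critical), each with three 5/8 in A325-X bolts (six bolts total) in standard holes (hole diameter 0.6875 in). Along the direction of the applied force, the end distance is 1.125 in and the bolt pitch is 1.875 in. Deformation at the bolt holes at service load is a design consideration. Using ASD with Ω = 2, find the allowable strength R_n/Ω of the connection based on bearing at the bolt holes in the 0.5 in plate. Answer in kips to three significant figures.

Per bolt r_n = 1.2 l_c t F_u ≤ 2.4 d t F_u; upper limit = 2.4 × 0.625 × 0.5 × 65 = 48.75 kips.
Edge bolt: l_c = 1.125 − 0.6875/2 = 0.7812 in → 1.2 × 0.7812 × 0.5 × 65 = 30.47 → r_n = 30.47 kips.
Interior bolts: l_c = 1.875 − 0.6875 = 1.188 in → 1.2 × 1.188 × 0.5 × 65 = 46.31 → r_n = 46.31 kips.
R_n = 2 × 30.47 + 4 × 46.31 = 246.2 kips.
Allowable strength R_n/Ω = 246.2 / 2 = 123 kips.

123 kips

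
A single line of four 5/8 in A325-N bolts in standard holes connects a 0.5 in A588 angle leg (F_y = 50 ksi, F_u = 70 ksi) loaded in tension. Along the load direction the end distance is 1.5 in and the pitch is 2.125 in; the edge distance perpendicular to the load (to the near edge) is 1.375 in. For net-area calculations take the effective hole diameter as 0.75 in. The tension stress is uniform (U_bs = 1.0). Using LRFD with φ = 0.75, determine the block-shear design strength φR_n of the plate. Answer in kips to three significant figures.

Shear plane L_v = 1.5 + 3·2.125 = 7.875 in; A_gv = 7.875 × 0.5 = 3.938 in².
A_nv = (7.875 − 3.5·0.75) × 0.5 = 2.625 in².
A_nt = (1.375 − 0.5·0.75) × 0.5 = 0.5 in².
0.6 F_u A_nv = 110.2 kips; 0.6 F_y A_gv = 118.1 kips → shear rupture governs the shear term.
R_n = 110.2 + 1.0 × 70 × 0.5 = 145.2 kips.
Design strength φR_n = 0.75 × 145.2 = 109 kips.

109 kips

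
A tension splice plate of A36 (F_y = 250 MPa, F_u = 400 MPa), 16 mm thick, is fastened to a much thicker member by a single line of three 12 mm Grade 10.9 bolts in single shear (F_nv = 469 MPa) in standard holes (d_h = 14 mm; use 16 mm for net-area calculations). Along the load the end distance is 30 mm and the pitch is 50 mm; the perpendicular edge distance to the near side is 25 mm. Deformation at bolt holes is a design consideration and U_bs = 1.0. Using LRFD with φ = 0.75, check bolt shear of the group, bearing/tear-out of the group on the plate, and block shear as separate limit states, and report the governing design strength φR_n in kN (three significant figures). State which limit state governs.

119 kN (bolt shear governs)

Bolt shear: A_b = π·12²/4 = 113.1 mm²; R_n = 469 × 113.1 × 3 × 1 / 1000 = 159.1 kN → 0.75 × 159.1 = 119 kN.
Bearing: edge l_c = 23, r_n = 176.6 kN; interior l_c = 36, r_n = 184.3 kN; R_n = 176.6 + 2·184.3 = 545.3 kN → 409 kN.
Block shear: A_gv = 2080, A_nv = 1440, A_nt = 272 mm²; R_n = min(0.6F_uA_nv, 0.6F_yA_gv) + U_bs·F_u·A_nt = 420.8 kN → 316 kN.
Bolt shear governs: 119 kN.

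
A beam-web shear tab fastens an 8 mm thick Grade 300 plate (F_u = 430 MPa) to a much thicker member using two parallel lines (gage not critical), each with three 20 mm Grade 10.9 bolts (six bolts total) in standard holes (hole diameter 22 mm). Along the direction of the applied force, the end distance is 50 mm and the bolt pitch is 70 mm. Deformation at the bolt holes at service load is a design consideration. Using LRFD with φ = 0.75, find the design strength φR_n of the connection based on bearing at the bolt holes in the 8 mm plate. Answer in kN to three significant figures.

Per bolt r_n = 1.2 l_c t F_u ≤ 2.4 d t F_u; upper limit = 2.4 × 20 × 8 × 430 / 1000 = 165.1 kN.
Edge bolt: l_c = 50 − 22/2 = 39 mm → 1.2 × 39 × 8 × 430 / 1000 = 161 → r_n = 161 kN.
Interior bolts: l_c = 70 − 22 = 48 mm → 1.2 × 48 × 8 × 430 / 1000 = 198.1 → r_n = 165.1 kN.
R_n = 2 × 161 + 4 × 165.1 = 982.5 kN.
Design strength φR_n = 0.75 × 982.5 = 737 kN.

737 kN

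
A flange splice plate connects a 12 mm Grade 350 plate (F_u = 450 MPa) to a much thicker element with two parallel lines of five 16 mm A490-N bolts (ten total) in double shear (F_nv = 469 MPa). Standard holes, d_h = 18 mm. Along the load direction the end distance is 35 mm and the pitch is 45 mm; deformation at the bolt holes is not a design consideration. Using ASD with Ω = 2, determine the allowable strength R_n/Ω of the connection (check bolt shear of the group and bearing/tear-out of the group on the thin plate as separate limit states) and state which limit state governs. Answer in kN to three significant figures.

943 kN (bolt shear governs)

Bolt shear: A_b = π·16²/4 = 201.1 mm²; R_n = 469 × 201.1 × 10 × 2 / 1000 = 1886 kN → 1886 / 2 = 943 kN.
Bearing (1.5 l_c t F_u ≤ 3.0 d t F_u): upper limit = 3.0·16·12·450 / 1000 = 259.2 kN.
  Edge l_c = 35 − 18/2 = 26 → r_n = 210.6 kN; interior l_c = 45 − 18 = 27 → r_n = 218.7 kN.
  R_n,bearing = 2·210.6 + 8·218.7 = 2171 kN → 2171 / 2 = 1090 kN.
Bolt shear governs: 943 kN.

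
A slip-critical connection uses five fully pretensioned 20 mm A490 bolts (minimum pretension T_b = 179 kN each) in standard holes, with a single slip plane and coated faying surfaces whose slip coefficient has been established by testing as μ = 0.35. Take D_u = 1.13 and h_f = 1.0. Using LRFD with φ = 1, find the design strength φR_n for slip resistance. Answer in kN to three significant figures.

R_n = μ · D_u · h_f · T_b · n_s · n_b = 0.35 × 1.13 × 1.0 × 179 × 1 × 5 = 354 kN.
Design strength φR_n = 1 × 354 = 354 kN.

354 kN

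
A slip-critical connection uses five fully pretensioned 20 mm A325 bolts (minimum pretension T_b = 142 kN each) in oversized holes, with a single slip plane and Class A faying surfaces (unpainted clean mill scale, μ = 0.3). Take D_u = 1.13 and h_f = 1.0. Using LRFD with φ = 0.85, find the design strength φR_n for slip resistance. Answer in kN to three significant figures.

205 kN

R_n = μ · D_u · h_f · T_b · n_s · n_b = 0.3 × 1.13 × 1.0 × 142 × 1 × 5 = 240.7 kN.
Design strength φR_n = 0.85 × 240.7 = 205 kN.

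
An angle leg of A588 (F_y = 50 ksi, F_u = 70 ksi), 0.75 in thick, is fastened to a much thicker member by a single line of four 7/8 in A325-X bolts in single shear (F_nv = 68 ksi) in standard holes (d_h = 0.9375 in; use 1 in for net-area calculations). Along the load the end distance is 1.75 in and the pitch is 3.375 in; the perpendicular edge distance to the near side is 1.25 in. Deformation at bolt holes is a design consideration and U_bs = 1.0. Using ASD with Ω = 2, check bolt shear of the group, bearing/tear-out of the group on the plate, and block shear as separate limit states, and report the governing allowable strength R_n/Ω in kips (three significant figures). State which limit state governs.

Bolt shear: A_b = π·0.875²/4 = 0.6013 in²; R_n = 68 × 0.6013 × 4 × 1 = 163.6 kips → 163.6 / 2 = 81.8 kips.
Bearing: edge l_c = 1.281, r_n = 80.72 kips; interior l_c = 2.438, r_n = 110.3 kips; R_n = 80.72 + 3·110.3 = 411.5 kips → 206 kips.
Block shear: A_gv = 8.906, A_nv = 6.281, A_nt = 0.5625 in²; R_n = min(0.6F_uA_nv, 0.6F_yA_gv) + U_bs·F_u·A_nt = 303.2 kips → 152 kips.
Bolt shear governs: 81.8 kips.

81.8 kips (bolt shear governs)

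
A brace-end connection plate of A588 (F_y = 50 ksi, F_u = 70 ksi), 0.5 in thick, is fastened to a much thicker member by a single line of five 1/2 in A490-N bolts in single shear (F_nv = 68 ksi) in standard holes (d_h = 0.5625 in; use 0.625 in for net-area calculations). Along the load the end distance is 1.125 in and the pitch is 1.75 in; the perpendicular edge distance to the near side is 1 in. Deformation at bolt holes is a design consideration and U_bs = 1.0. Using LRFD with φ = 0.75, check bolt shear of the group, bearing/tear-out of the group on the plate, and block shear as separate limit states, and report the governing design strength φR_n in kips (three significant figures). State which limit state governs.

Bolt shear: A_b = π·0.5²/4 = 0.1963 in²; R_n = 68 × 0.1963 × 5 × 1 = 66.76 kips → 0.75 × 66.76 = 50.1 kips.
Bearing: edge l_c = 0.8438, r_n = 35.44 kips; interior l_c = 1.188, r_n = 42 kips; R_n = 35.44 + 4·42 = 203.4 kips → 153 kips.
Block shear: A_gv = 4.062, A_nv = 2.656, A_nt = 0.3438 in²; R_n = min(0.6F_uA_nv, 0.6F_yA_gv) + U_bs·F_u·A_nt = 135.6 kips → 102 kips.
Bolt shear governs: 50.1 kips.

50.1 kips (bolt shear governs)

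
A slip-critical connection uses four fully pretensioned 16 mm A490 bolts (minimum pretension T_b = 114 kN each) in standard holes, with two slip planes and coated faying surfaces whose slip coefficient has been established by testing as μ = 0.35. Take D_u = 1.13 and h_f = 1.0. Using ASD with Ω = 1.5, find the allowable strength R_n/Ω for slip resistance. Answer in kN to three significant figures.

240 kN

R_n = μ · D_u · h_f · T_b · n_s · n_b = 0.35 × 1.13 × 1.0 × 114 × 2 × 4 = 360.7 kN.
Allowable strength R_n/Ω = 360.7 / 1.5 = 240 kN.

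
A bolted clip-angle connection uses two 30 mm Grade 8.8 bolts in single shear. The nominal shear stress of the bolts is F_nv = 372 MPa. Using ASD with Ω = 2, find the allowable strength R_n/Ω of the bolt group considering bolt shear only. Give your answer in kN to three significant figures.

263 kN

A_b = π × 30² / 4 = 706.9 mm².
R_n = F_nv · A_b · n · n_s = 372 × 706.9 × 2 × 1 / 1000 = 525.9 kN.
Allowable strength R_n/Ω = 525.9 / 2 = 263 kN.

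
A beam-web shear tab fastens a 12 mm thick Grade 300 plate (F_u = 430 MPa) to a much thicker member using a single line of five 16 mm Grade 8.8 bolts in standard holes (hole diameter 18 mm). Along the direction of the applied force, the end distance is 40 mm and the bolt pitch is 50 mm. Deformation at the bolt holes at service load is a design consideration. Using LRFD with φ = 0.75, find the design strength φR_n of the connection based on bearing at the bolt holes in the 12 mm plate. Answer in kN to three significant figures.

738 kN

Per bolt r_n = 1.2 l_c t F_u ≤ 2.4 d t F_u; upper limit = 2.4 × 16 × 12 × 430 / 1000 = 198.1 kN.
Edge bolt: l_c = 40 − 18/2 = 31 mm → 1.2 × 31 × 12 × 430 / 1000 = 192 → r_n = 192 kN.
Interior bolts: l_c = 50 − 18 = 32 mm → 1.2 × 32 × 12 × 430 / 1000 = 198.1 → r_n = 198.1 kN.
R_n = 1 × 192 + 4 × 198.1 = 984.5 kN.
Design strength φR_n = 0.75 × 984.5 = 738 kN.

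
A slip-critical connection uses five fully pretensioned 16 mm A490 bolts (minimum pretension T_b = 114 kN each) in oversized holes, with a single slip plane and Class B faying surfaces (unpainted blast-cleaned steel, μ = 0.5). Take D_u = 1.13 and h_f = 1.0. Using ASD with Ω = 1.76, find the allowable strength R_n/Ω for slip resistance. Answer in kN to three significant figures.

183 kN

R_n = μ · D_u · h_f · T_b · n_s · n_b = 0.5 × 1.13 × 1.0 × 114 × 1 × 5 = 322 kN.
Allowable strength R_n/Ω = 322 / 1.76 = 183 kN.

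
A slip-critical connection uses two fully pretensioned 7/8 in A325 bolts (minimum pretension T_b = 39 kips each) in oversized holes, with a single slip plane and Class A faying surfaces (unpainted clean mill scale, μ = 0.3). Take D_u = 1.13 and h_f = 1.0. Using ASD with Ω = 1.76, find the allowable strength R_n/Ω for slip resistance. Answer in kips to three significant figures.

15 kips

R_n = μ · D_u · h_f · T_b · n_s · n_b = 0.3 × 1.13 × 1.0 × 39 × 1 × 2 = 26.44 kips.
Allowable strength R_n/Ω = 26.44 / 1.76 = 15 kips.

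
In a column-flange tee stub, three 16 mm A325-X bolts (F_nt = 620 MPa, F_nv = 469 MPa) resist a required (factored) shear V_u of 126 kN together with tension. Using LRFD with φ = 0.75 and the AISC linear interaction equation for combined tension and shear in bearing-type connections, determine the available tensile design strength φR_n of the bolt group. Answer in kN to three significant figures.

A_b = π·16²/4 = 201.1 mm²; f_rv = 126 × 1000 / (3 × 201.1) = 208.9 MPa.
F'_nt = 1.3 F_nt − (F_nt / φF_nv) f_rv = 1.3·620 − (620/(0.75·469))·208.9 = 437.8 MPa, capped at F_nt → F'_nt = 437.8 MPa.
R_n = F'_nt · A_b · n = 437.8 × 201.1 × 3 / 1000 = 264.1 kN.
Design strength φR_n = 0.75 × 264.1 = 198 kN.

198 kN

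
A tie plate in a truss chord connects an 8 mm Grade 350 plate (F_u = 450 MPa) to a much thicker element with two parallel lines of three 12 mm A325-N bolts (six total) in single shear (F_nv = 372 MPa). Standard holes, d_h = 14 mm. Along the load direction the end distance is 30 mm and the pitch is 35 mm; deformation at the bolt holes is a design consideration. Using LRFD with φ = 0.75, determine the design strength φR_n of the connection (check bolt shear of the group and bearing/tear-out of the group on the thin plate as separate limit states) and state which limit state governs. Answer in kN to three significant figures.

189 kN (bolt shear governs)

Bolt shear: A_b = π·12²/4 = 113.1 mm²; R_n = 372 × 113.1 × 6 × 1 / 1000 = 252.4 kN → 0.75 × 252.4 = 189 kN.
Bearing (1.2 l_c t F_u ≤ 2.4 d t F_u): upper limit = 2.4·12·8·450 / 1000 = 103.7 kN.
  Edge l_c = 30 − 14/2 = 23 → r_n = 99.36 kN; interior l_c = 35 − 14 = 21 → r_n = 90.72 kN.
  R_n,bearing = 2·99.36 + 4·90.72 = 561.6 kN → 0.75 × 561.6 = 421 kN.
Bolt shear governs: 189 kN.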